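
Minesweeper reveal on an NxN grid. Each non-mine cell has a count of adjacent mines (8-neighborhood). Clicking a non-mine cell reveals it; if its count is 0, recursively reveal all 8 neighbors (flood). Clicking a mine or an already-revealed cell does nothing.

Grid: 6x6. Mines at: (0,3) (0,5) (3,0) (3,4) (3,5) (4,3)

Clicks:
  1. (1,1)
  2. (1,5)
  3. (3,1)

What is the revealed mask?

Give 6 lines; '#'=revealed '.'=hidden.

Click 1 (1,1) count=0: revealed 14 new [(0,0) (0,1) (0,2) (1,0) (1,1) (1,2) (1,3) (2,0) (2,1) (2,2) (2,3) (3,1) (3,2) (3,3)] -> total=14
Click 2 (1,5) count=1: revealed 1 new [(1,5)] -> total=15
Click 3 (3,1) count=1: revealed 0 new [(none)] -> total=15

Answer: ###...
####.#
####..
.###..
......
......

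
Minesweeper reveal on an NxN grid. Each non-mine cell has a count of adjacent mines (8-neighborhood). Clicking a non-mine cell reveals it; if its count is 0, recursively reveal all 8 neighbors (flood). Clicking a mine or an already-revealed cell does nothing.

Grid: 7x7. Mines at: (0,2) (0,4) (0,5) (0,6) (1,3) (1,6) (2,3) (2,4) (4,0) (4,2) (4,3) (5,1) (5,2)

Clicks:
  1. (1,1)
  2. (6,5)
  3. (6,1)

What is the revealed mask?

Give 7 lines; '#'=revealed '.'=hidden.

Click 1 (1,1) count=1: revealed 1 new [(1,1)] -> total=1
Click 2 (6,5) count=0: revealed 16 new [(2,5) (2,6) (3,4) (3,5) (3,6) (4,4) (4,5) (4,6) (5,3) (5,4) (5,5) (5,6) (6,3) (6,4) (6,5) (6,6)] -> total=17
Click 3 (6,1) count=2: revealed 1 new [(6,1)] -> total=18

Answer: .......
.#.....
.....##
....###
....###
...####
.#.####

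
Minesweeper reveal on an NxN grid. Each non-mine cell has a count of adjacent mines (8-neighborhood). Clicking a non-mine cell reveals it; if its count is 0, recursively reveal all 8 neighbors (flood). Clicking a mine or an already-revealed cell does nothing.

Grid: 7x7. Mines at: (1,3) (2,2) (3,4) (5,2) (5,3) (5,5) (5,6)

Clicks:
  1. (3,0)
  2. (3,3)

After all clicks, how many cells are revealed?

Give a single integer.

Click 1 (3,0) count=0: revealed 16 new [(0,0) (0,1) (0,2) (1,0) (1,1) (1,2) (2,0) (2,1) (3,0) (3,1) (4,0) (4,1) (5,0) (5,1) (6,0) (6,1)] -> total=16
Click 2 (3,3) count=2: revealed 1 new [(3,3)] -> total=17

Answer: 17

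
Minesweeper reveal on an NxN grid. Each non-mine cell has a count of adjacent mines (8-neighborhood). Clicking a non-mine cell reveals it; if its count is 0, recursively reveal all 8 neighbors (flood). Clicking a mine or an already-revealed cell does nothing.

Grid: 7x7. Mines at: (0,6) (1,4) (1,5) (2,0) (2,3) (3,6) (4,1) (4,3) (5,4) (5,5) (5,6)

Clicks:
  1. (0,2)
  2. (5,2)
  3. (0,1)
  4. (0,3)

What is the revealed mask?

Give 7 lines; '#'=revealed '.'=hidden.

Answer: ####...
####...
.......
.......
.......
..#....
.......

Derivation:
Click 1 (0,2) count=0: revealed 8 new [(0,0) (0,1) (0,2) (0,3) (1,0) (1,1) (1,2) (1,3)] -> total=8
Click 2 (5,2) count=2: revealed 1 new [(5,2)] -> total=9
Click 3 (0,1) count=0: revealed 0 new [(none)] -> total=9
Click 4 (0,3) count=1: revealed 0 new [(none)] -> total=9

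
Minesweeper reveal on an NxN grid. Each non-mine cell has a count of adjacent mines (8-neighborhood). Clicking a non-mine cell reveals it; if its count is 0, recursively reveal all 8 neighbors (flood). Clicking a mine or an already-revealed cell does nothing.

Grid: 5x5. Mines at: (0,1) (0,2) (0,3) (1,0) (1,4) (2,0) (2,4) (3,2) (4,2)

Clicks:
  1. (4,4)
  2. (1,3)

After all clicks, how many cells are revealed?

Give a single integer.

Answer: 5

Derivation:
Click 1 (4,4) count=0: revealed 4 new [(3,3) (3,4) (4,3) (4,4)] -> total=4
Click 2 (1,3) count=4: revealed 1 new [(1,3)] -> total=5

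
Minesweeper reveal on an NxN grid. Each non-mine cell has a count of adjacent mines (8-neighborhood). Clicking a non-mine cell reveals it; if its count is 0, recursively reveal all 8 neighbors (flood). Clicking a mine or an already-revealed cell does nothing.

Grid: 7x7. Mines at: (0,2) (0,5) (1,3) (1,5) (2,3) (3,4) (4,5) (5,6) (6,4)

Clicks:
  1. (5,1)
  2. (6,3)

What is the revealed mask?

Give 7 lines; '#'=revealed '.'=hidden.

Answer: ##.....
###....
###....
####...
####...
####...
####...

Derivation:
Click 1 (5,1) count=0: revealed 24 new [(0,0) (0,1) (1,0) (1,1) (1,2) (2,0) (2,1) (2,2) (3,0) (3,1) (3,2) (3,3) (4,0) (4,1) (4,2) (4,3) (5,0) (5,1) (5,2) (5,3) (6,0) (6,1) (6,2) (6,3)] -> total=24
Click 2 (6,3) count=1: revealed 0 new [(none)] -> total=24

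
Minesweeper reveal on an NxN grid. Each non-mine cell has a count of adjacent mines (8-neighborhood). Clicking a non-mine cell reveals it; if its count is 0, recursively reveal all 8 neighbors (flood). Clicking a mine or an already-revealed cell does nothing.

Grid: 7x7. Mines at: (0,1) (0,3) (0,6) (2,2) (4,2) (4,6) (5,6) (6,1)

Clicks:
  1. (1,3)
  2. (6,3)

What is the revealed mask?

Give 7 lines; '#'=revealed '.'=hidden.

Click 1 (1,3) count=2: revealed 1 new [(1,3)] -> total=1
Click 2 (6,3) count=0: revealed 22 new [(1,4) (1,5) (1,6) (2,3) (2,4) (2,5) (2,6) (3,3) (3,4) (3,5) (3,6) (4,3) (4,4) (4,5) (5,2) (5,3) (5,4) (5,5) (6,2) (6,3) (6,4) (6,5)] -> total=23

Answer: .......
...####
...####
...####
...###.
..####.
..####.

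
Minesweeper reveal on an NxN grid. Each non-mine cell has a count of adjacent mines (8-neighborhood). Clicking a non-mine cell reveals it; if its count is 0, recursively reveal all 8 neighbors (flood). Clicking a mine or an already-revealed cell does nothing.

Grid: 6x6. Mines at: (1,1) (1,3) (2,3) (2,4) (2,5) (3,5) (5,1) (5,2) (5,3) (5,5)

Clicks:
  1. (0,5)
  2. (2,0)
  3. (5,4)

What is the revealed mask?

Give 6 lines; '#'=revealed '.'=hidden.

Click 1 (0,5) count=0: revealed 4 new [(0,4) (0,5) (1,4) (1,5)] -> total=4
Click 2 (2,0) count=1: revealed 1 new [(2,0)] -> total=5
Click 3 (5,4) count=2: revealed 1 new [(5,4)] -> total=6

Answer: ....##
....##
#.....
......
......
....#.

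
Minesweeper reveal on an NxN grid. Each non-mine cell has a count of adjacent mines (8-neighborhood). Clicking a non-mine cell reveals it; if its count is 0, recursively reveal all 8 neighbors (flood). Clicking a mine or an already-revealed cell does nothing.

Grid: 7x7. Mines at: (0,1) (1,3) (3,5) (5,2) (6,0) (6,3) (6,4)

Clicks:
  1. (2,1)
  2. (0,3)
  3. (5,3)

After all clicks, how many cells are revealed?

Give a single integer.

Click 1 (2,1) count=0: revealed 20 new [(1,0) (1,1) (1,2) (2,0) (2,1) (2,2) (2,3) (2,4) (3,0) (3,1) (3,2) (3,3) (3,4) (4,0) (4,1) (4,2) (4,3) (4,4) (5,0) (5,1)] -> total=20
Click 2 (0,3) count=1: revealed 1 new [(0,3)] -> total=21
Click 3 (5,3) count=3: revealed 1 new [(5,3)] -> total=22

Answer: 22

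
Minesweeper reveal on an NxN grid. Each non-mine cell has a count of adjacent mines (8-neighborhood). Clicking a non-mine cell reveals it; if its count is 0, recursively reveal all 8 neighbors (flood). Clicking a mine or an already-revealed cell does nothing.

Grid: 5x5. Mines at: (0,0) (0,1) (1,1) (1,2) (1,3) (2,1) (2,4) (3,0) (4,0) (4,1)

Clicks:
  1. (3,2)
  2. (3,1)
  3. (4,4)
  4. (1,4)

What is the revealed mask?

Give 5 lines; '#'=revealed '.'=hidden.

Answer: .....
....#
.....
.####
..###

Derivation:
Click 1 (3,2) count=2: revealed 1 new [(3,2)] -> total=1
Click 2 (3,1) count=4: revealed 1 new [(3,1)] -> total=2
Click 3 (4,4) count=0: revealed 5 new [(3,3) (3,4) (4,2) (4,3) (4,4)] -> total=7
Click 4 (1,4) count=2: revealed 1 new [(1,4)] -> total=8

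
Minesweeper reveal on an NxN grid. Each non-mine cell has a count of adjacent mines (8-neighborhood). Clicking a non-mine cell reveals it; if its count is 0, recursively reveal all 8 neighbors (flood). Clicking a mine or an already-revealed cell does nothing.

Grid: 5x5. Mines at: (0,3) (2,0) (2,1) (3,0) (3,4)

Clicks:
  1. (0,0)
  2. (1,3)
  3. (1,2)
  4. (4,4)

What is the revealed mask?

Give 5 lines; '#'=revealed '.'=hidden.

Answer: ###..
####.
.....
.....
....#

Derivation:
Click 1 (0,0) count=0: revealed 6 new [(0,0) (0,1) (0,2) (1,0) (1,1) (1,2)] -> total=6
Click 2 (1,3) count=1: revealed 1 new [(1,3)] -> total=7
Click 3 (1,2) count=2: revealed 0 new [(none)] -> total=7
Click 4 (4,4) count=1: revealed 1 new [(4,4)] -> total=8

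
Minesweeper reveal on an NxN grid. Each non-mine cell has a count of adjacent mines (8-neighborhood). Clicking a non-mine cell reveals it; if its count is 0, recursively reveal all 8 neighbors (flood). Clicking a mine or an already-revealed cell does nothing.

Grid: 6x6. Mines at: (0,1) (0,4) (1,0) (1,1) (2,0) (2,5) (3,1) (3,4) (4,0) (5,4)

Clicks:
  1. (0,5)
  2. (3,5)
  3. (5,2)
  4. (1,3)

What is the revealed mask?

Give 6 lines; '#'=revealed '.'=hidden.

Answer: .....#
...#..
......
.....#
.###..
.###..

Derivation:
Click 1 (0,5) count=1: revealed 1 new [(0,5)] -> total=1
Click 2 (3,5) count=2: revealed 1 new [(3,5)] -> total=2
Click 3 (5,2) count=0: revealed 6 new [(4,1) (4,2) (4,3) (5,1) (5,2) (5,3)] -> total=8
Click 4 (1,3) count=1: revealed 1 new [(1,3)] -> total=9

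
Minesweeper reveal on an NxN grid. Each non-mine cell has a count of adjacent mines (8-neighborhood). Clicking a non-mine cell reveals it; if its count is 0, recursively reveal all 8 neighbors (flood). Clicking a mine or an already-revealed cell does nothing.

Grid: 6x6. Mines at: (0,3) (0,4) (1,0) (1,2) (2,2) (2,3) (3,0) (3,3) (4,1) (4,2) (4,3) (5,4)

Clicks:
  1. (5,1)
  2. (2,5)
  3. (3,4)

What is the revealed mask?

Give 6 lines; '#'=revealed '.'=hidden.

Answer: ......
....##
....##
....##
....##
.#....

Derivation:
Click 1 (5,1) count=2: revealed 1 new [(5,1)] -> total=1
Click 2 (2,5) count=0: revealed 8 new [(1,4) (1,5) (2,4) (2,5) (3,4) (3,5) (4,4) (4,5)] -> total=9
Click 3 (3,4) count=3: revealed 0 new [(none)] -> total=9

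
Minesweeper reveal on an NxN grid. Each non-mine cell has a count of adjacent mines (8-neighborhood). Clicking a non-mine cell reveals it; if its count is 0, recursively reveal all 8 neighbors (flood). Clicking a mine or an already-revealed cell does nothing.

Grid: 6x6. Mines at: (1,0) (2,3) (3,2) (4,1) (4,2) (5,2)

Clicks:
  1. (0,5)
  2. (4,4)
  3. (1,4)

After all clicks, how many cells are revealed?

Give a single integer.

Click 1 (0,5) count=0: revealed 21 new [(0,1) (0,2) (0,3) (0,4) (0,5) (1,1) (1,2) (1,3) (1,4) (1,5) (2,4) (2,5) (3,3) (3,4) (3,5) (4,3) (4,4) (4,5) (5,3) (5,4) (5,5)] -> total=21
Click 2 (4,4) count=0: revealed 0 new [(none)] -> total=21
Click 3 (1,4) count=1: revealed 0 new [(none)] -> total=21

Answer: 21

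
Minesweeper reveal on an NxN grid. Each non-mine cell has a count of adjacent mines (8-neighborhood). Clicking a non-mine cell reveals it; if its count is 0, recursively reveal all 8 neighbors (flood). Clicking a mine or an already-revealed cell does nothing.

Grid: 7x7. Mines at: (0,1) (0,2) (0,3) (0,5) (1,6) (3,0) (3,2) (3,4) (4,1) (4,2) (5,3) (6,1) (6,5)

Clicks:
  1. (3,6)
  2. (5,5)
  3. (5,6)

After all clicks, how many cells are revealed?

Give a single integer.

Answer: 8

Derivation:
Click 1 (3,6) count=0: revealed 8 new [(2,5) (2,6) (3,5) (3,6) (4,5) (4,6) (5,5) (5,6)] -> total=8
Click 2 (5,5) count=1: revealed 0 new [(none)] -> total=8
Click 3 (5,6) count=1: revealed 0 new [(none)] -> total=8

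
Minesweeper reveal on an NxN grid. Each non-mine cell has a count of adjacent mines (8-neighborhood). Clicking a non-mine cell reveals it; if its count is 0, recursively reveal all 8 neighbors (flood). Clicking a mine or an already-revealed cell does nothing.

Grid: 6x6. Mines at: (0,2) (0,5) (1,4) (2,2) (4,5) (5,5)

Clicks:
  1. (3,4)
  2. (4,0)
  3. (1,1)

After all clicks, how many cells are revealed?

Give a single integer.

Answer: 21

Derivation:
Click 1 (3,4) count=1: revealed 1 new [(3,4)] -> total=1
Click 2 (4,0) count=0: revealed 20 new [(0,0) (0,1) (1,0) (1,1) (2,0) (2,1) (3,0) (3,1) (3,2) (3,3) (4,0) (4,1) (4,2) (4,3) (4,4) (5,0) (5,1) (5,2) (5,3) (5,4)] -> total=21
Click 3 (1,1) count=2: revealed 0 new [(none)] -> total=21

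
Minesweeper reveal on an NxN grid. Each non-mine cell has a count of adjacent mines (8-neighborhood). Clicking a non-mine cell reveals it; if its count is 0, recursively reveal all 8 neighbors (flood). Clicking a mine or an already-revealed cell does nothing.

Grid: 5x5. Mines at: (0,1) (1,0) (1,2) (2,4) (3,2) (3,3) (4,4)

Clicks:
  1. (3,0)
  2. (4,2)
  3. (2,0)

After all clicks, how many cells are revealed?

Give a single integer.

Click 1 (3,0) count=0: revealed 6 new [(2,0) (2,1) (3,0) (3,1) (4,0) (4,1)] -> total=6
Click 2 (4,2) count=2: revealed 1 new [(4,2)] -> total=7
Click 3 (2,0) count=1: revealed 0 new [(none)] -> total=7

Answer: 7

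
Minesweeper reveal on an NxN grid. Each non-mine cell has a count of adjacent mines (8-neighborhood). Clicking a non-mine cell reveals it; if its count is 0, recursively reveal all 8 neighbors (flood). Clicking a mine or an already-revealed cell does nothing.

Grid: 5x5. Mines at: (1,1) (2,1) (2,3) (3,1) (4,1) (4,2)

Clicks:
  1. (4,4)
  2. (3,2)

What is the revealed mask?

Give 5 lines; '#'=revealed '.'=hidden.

Click 1 (4,4) count=0: revealed 4 new [(3,3) (3,4) (4,3) (4,4)] -> total=4
Click 2 (3,2) count=5: revealed 1 new [(3,2)] -> total=5

Answer: .....
.....
.....
..###
...##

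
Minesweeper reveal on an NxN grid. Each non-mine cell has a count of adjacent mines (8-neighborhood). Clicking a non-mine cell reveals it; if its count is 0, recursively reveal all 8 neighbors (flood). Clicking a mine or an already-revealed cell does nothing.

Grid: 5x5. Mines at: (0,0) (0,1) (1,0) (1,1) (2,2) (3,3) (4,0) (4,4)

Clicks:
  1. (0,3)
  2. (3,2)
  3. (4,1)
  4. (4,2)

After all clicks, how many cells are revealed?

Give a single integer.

Answer: 11

Derivation:
Click 1 (0,3) count=0: revealed 8 new [(0,2) (0,3) (0,4) (1,2) (1,3) (1,4) (2,3) (2,4)] -> total=8
Click 2 (3,2) count=2: revealed 1 new [(3,2)] -> total=9
Click 3 (4,1) count=1: revealed 1 new [(4,1)] -> total=10
Click 4 (4,2) count=1: revealed 1 new [(4,2)] -> total=11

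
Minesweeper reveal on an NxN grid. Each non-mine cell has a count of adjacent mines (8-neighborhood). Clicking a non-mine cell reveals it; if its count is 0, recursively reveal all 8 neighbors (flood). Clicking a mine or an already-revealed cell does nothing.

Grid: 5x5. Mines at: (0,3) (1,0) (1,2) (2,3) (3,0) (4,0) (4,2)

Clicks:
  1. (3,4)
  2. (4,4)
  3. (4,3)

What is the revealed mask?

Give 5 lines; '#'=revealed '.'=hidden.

Click 1 (3,4) count=1: revealed 1 new [(3,4)] -> total=1
Click 2 (4,4) count=0: revealed 3 new [(3,3) (4,3) (4,4)] -> total=4
Click 3 (4,3) count=1: revealed 0 new [(none)] -> total=4

Answer: .....
.....
.....
...##
...##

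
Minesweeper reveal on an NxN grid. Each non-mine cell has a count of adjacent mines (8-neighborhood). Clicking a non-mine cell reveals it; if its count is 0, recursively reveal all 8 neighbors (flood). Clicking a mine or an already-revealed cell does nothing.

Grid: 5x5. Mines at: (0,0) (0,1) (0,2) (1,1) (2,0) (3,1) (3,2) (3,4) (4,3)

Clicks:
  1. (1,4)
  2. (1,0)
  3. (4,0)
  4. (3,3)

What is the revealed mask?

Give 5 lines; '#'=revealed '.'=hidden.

Click 1 (1,4) count=0: revealed 6 new [(0,3) (0,4) (1,3) (1,4) (2,3) (2,4)] -> total=6
Click 2 (1,0) count=4: revealed 1 new [(1,0)] -> total=7
Click 3 (4,0) count=1: revealed 1 new [(4,0)] -> total=8
Click 4 (3,3) count=3: revealed 1 new [(3,3)] -> total=9

Answer: ...##
#..##
...##
...#.
#....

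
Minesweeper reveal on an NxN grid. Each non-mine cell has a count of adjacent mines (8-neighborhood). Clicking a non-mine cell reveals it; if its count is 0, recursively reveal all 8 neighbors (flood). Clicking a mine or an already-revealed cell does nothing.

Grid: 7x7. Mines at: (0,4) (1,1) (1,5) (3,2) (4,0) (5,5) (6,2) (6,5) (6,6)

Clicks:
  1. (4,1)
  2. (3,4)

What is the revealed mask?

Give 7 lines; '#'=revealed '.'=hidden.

Answer: .......
.......
...####
...####
.#.####
.......
.......

Derivation:
Click 1 (4,1) count=2: revealed 1 new [(4,1)] -> total=1
Click 2 (3,4) count=0: revealed 12 new [(2,3) (2,4) (2,5) (2,6) (3,3) (3,4) (3,5) (3,6) (4,3) (4,4) (4,5) (4,6)] -> total=13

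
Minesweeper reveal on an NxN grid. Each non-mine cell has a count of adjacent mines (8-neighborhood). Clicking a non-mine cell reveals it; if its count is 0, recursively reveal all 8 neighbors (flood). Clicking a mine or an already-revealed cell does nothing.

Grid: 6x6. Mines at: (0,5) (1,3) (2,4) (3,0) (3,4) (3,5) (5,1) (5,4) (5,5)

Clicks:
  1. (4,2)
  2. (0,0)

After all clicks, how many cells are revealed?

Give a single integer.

Click 1 (4,2) count=1: revealed 1 new [(4,2)] -> total=1
Click 2 (0,0) count=0: revealed 9 new [(0,0) (0,1) (0,2) (1,0) (1,1) (1,2) (2,0) (2,1) (2,2)] -> total=10

Answer: 10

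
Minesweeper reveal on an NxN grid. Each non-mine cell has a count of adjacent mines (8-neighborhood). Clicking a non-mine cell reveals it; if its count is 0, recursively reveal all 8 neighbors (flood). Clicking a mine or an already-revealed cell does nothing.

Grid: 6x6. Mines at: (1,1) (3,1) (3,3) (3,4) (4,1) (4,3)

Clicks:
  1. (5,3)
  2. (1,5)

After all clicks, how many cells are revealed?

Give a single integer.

Click 1 (5,3) count=1: revealed 1 new [(5,3)] -> total=1
Click 2 (1,5) count=0: revealed 12 new [(0,2) (0,3) (0,4) (0,5) (1,2) (1,3) (1,4) (1,5) (2,2) (2,3) (2,4) (2,5)] -> total=13

Answer: 13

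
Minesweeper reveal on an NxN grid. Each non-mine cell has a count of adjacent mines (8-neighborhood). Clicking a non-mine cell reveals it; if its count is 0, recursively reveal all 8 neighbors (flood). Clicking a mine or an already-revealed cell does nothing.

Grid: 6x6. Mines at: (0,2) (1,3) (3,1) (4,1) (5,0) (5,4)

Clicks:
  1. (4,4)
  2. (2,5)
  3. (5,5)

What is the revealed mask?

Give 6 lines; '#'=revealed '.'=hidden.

Answer: ....##
....##
..####
..####
..####
.....#

Derivation:
Click 1 (4,4) count=1: revealed 1 new [(4,4)] -> total=1
Click 2 (2,5) count=0: revealed 15 new [(0,4) (0,5) (1,4) (1,5) (2,2) (2,3) (2,4) (2,5) (3,2) (3,3) (3,4) (3,5) (4,2) (4,3) (4,5)] -> total=16
Click 3 (5,5) count=1: revealed 1 new [(5,5)] -> total=17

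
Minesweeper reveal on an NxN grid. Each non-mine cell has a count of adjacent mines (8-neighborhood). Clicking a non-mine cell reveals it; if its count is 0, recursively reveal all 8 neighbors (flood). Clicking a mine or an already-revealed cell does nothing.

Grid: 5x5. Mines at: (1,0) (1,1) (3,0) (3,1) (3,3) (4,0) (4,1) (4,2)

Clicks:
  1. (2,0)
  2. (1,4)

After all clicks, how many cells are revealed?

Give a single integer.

Answer: 10

Derivation:
Click 1 (2,0) count=4: revealed 1 new [(2,0)] -> total=1
Click 2 (1,4) count=0: revealed 9 new [(0,2) (0,3) (0,4) (1,2) (1,3) (1,4) (2,2) (2,3) (2,4)] -> total=10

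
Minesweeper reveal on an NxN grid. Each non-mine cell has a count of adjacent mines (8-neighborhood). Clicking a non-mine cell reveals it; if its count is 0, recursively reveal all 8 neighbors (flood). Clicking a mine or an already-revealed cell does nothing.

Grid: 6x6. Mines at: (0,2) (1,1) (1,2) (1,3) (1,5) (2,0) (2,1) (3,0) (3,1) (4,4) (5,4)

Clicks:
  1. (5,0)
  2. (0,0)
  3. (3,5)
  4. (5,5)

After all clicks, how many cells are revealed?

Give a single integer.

Click 1 (5,0) count=0: revealed 8 new [(4,0) (4,1) (4,2) (4,3) (5,0) (5,1) (5,2) (5,3)] -> total=8
Click 2 (0,0) count=1: revealed 1 new [(0,0)] -> total=9
Click 3 (3,5) count=1: revealed 1 new [(3,5)] -> total=10
Click 4 (5,5) count=2: revealed 1 new [(5,5)] -> total=11

Answer: 11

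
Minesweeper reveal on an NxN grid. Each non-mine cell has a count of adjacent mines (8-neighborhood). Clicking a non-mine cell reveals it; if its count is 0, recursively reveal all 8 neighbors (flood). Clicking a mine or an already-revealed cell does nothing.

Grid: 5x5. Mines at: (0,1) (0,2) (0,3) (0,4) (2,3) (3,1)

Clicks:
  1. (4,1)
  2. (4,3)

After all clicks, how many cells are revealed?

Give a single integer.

Answer: 7

Derivation:
Click 1 (4,1) count=1: revealed 1 new [(4,1)] -> total=1
Click 2 (4,3) count=0: revealed 6 new [(3,2) (3,3) (3,4) (4,2) (4,3) (4,4)] -> total=7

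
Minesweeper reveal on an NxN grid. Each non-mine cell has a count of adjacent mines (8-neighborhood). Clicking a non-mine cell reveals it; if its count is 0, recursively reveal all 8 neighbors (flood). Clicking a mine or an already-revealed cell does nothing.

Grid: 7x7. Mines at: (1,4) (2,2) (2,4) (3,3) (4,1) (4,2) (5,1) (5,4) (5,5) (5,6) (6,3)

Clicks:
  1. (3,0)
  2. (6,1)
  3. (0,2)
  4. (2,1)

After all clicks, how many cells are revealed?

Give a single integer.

Click 1 (3,0) count=1: revealed 1 new [(3,0)] -> total=1
Click 2 (6,1) count=1: revealed 1 new [(6,1)] -> total=2
Click 3 (0,2) count=0: revealed 11 new [(0,0) (0,1) (0,2) (0,3) (1,0) (1,1) (1,2) (1,3) (2,0) (2,1) (3,1)] -> total=13
Click 4 (2,1) count=1: revealed 0 new [(none)] -> total=13

Answer: 13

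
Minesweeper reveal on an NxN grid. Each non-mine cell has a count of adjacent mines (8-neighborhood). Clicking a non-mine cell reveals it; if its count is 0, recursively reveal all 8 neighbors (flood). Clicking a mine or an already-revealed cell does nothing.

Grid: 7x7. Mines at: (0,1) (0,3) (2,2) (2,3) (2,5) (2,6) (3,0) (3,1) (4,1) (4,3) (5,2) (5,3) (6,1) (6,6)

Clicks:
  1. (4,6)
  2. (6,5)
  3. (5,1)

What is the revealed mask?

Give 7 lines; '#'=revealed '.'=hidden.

Click 1 (4,6) count=0: revealed 9 new [(3,4) (3,5) (3,6) (4,4) (4,5) (4,6) (5,4) (5,5) (5,6)] -> total=9
Click 2 (6,5) count=1: revealed 1 new [(6,5)] -> total=10
Click 3 (5,1) count=3: revealed 1 new [(5,1)] -> total=11

Answer: .......
.......
.......
....###
....###
.#..###
.....#.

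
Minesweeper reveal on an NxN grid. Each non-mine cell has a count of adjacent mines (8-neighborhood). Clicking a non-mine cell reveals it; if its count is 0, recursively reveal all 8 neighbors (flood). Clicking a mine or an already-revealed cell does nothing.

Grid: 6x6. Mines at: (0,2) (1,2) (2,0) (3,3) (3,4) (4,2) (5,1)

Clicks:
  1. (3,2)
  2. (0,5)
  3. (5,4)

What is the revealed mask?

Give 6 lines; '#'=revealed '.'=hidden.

Click 1 (3,2) count=2: revealed 1 new [(3,2)] -> total=1
Click 2 (0,5) count=0: revealed 9 new [(0,3) (0,4) (0,5) (1,3) (1,4) (1,5) (2,3) (2,4) (2,5)] -> total=10
Click 3 (5,4) count=0: revealed 6 new [(4,3) (4,4) (4,5) (5,3) (5,4) (5,5)] -> total=16

Answer: ...###
...###
...###
..#...
...###
...###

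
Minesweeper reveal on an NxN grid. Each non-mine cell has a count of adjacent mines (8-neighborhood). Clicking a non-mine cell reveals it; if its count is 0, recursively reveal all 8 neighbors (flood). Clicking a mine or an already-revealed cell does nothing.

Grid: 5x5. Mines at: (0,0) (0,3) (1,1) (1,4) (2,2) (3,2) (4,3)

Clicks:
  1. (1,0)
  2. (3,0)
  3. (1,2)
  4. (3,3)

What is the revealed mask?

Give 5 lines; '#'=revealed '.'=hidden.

Click 1 (1,0) count=2: revealed 1 new [(1,0)] -> total=1
Click 2 (3,0) count=0: revealed 6 new [(2,0) (2,1) (3,0) (3,1) (4,0) (4,1)] -> total=7
Click 3 (1,2) count=3: revealed 1 new [(1,2)] -> total=8
Click 4 (3,3) count=3: revealed 1 new [(3,3)] -> total=9

Answer: .....
#.#..
##...
##.#.
##...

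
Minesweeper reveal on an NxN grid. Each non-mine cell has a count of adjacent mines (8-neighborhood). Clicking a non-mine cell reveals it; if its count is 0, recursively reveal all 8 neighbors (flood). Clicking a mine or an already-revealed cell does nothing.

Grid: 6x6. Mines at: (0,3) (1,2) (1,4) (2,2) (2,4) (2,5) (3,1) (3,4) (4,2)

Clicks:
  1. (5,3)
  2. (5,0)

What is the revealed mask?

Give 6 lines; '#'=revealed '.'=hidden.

Answer: ......
......
......
......
##....
##.#..

Derivation:
Click 1 (5,3) count=1: revealed 1 new [(5,3)] -> total=1
Click 2 (5,0) count=0: revealed 4 new [(4,0) (4,1) (5,0) (5,1)] -> total=5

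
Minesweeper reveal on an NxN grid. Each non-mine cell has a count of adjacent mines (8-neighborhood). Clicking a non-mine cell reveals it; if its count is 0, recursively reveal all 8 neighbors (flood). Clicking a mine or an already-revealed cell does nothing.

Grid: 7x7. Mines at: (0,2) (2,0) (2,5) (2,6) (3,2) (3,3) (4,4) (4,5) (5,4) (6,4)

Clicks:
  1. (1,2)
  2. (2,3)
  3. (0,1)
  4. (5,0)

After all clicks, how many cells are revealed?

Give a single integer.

Answer: 17

Derivation:
Click 1 (1,2) count=1: revealed 1 new [(1,2)] -> total=1
Click 2 (2,3) count=2: revealed 1 new [(2,3)] -> total=2
Click 3 (0,1) count=1: revealed 1 new [(0,1)] -> total=3
Click 4 (5,0) count=0: revealed 14 new [(3,0) (3,1) (4,0) (4,1) (4,2) (4,3) (5,0) (5,1) (5,2) (5,3) (6,0) (6,1) (6,2) (6,3)] -> total=17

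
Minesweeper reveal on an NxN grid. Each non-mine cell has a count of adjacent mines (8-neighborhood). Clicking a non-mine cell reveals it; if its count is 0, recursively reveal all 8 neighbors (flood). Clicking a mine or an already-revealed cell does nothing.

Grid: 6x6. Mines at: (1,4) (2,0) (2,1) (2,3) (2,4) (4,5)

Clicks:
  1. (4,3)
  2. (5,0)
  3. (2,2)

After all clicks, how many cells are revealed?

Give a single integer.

Answer: 16

Derivation:
Click 1 (4,3) count=0: revealed 15 new [(3,0) (3,1) (3,2) (3,3) (3,4) (4,0) (4,1) (4,2) (4,3) (4,4) (5,0) (5,1) (5,2) (5,3) (5,4)] -> total=15
Click 2 (5,0) count=0: revealed 0 new [(none)] -> total=15
Click 3 (2,2) count=2: revealed 1 new [(2,2)] -> total=16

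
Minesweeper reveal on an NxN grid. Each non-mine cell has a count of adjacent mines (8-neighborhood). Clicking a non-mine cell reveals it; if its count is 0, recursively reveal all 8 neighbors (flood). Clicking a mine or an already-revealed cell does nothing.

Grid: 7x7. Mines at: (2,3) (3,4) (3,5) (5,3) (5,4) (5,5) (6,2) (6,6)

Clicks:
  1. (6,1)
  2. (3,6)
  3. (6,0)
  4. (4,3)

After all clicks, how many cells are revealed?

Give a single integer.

Answer: 33

Derivation:
Click 1 (6,1) count=1: revealed 1 new [(6,1)] -> total=1
Click 2 (3,6) count=1: revealed 1 new [(3,6)] -> total=2
Click 3 (6,0) count=0: revealed 30 new [(0,0) (0,1) (0,2) (0,3) (0,4) (0,5) (0,6) (1,0) (1,1) (1,2) (1,3) (1,4) (1,5) (1,6) (2,0) (2,1) (2,2) (2,4) (2,5) (2,6) (3,0) (3,1) (3,2) (4,0) (4,1) (4,2) (5,0) (5,1) (5,2) (6,0)] -> total=32
Click 4 (4,3) count=3: revealed 1 new [(4,3)] -> total=33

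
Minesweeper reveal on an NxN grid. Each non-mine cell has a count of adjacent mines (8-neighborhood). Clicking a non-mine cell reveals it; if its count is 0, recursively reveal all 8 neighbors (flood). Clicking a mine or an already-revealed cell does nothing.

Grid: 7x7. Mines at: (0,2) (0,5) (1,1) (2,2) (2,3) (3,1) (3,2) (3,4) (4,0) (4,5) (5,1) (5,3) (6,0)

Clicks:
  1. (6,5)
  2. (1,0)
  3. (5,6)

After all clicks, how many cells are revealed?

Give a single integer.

Click 1 (6,5) count=0: revealed 6 new [(5,4) (5,5) (5,6) (6,4) (6,5) (6,6)] -> total=6
Click 2 (1,0) count=1: revealed 1 new [(1,0)] -> total=7
Click 3 (5,6) count=1: revealed 0 new [(none)] -> total=7

Answer: 7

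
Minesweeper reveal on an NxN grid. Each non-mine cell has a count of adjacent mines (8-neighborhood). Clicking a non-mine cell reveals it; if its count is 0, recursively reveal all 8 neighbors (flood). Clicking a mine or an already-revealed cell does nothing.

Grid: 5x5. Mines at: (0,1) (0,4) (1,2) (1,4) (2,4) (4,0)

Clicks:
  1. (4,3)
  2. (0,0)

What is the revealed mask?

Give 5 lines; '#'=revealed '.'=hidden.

Click 1 (4,3) count=0: revealed 11 new [(2,1) (2,2) (2,3) (3,1) (3,2) (3,3) (3,4) (4,1) (4,2) (4,3) (4,4)] -> total=11
Click 2 (0,0) count=1: revealed 1 new [(0,0)] -> total=12

Answer: #....
.....
.###.
.####
.####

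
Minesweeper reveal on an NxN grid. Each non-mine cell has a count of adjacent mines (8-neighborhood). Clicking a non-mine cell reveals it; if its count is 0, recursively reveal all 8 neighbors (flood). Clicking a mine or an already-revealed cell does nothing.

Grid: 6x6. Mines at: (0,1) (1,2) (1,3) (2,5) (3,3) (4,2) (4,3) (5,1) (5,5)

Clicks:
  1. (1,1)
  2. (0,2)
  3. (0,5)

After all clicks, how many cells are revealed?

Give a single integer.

Click 1 (1,1) count=2: revealed 1 new [(1,1)] -> total=1
Click 2 (0,2) count=3: revealed 1 new [(0,2)] -> total=2
Click 3 (0,5) count=0: revealed 4 new [(0,4) (0,5) (1,4) (1,5)] -> total=6

Answer: 6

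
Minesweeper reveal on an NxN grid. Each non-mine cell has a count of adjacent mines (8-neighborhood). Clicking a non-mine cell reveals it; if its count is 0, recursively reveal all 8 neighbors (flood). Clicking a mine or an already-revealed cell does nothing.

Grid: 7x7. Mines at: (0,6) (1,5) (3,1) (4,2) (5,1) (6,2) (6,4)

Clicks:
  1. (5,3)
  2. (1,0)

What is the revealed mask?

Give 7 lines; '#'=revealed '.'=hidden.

Answer: #####..
#####..
#######
..#####
...####
...####
.....##

Derivation:
Click 1 (5,3) count=3: revealed 1 new [(5,3)] -> total=1
Click 2 (1,0) count=0: revealed 31 new [(0,0) (0,1) (0,2) (0,3) (0,4) (1,0) (1,1) (1,2) (1,3) (1,4) (2,0) (2,1) (2,2) (2,3) (2,4) (2,5) (2,6) (3,2) (3,3) (3,4) (3,5) (3,6) (4,3) (4,4) (4,5) (4,6) (5,4) (5,5) (5,6) (6,5) (6,6)] -> total=32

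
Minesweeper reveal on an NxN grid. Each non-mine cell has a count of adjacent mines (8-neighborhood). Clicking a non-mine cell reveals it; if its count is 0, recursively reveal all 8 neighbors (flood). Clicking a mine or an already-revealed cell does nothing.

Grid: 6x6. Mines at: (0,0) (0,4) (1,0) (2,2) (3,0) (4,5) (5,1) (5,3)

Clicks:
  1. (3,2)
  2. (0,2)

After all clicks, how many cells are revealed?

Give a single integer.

Click 1 (3,2) count=1: revealed 1 new [(3,2)] -> total=1
Click 2 (0,2) count=0: revealed 6 new [(0,1) (0,2) (0,3) (1,1) (1,2) (1,3)] -> total=7

Answer: 7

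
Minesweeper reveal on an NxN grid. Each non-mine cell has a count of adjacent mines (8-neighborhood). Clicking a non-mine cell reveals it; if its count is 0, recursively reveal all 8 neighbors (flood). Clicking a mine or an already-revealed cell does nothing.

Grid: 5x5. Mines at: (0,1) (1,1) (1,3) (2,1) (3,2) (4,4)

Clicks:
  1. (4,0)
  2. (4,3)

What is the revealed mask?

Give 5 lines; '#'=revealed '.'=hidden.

Click 1 (4,0) count=0: revealed 4 new [(3,0) (3,1) (4,0) (4,1)] -> total=4
Click 2 (4,3) count=2: revealed 1 new [(4,3)] -> total=5

Answer: .....
.....
.....
##...
##.#.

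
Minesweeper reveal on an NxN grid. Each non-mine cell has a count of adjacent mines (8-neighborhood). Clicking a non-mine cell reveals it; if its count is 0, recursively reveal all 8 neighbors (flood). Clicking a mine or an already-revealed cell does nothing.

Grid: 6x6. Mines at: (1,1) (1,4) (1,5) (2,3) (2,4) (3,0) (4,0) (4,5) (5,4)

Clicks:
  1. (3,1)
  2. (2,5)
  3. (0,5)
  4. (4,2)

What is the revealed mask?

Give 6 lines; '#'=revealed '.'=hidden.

Answer: .....#
......
.....#
.###..
.###..
.###..

Derivation:
Click 1 (3,1) count=2: revealed 1 new [(3,1)] -> total=1
Click 2 (2,5) count=3: revealed 1 new [(2,5)] -> total=2
Click 3 (0,5) count=2: revealed 1 new [(0,5)] -> total=3
Click 4 (4,2) count=0: revealed 8 new [(3,2) (3,3) (4,1) (4,2) (4,3) (5,1) (5,2) (5,3)] -> total=11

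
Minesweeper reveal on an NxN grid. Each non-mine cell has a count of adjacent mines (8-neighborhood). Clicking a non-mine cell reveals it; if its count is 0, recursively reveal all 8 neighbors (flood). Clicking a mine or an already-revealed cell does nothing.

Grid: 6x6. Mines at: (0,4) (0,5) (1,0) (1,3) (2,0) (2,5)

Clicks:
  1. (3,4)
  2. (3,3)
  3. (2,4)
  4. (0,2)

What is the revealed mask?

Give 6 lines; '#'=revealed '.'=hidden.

Answer: ..#...
......
.####.
######
######
######

Derivation:
Click 1 (3,4) count=1: revealed 1 new [(3,4)] -> total=1
Click 2 (3,3) count=0: revealed 21 new [(2,1) (2,2) (2,3) (2,4) (3,0) (3,1) (3,2) (3,3) (3,5) (4,0) (4,1) (4,2) (4,3) (4,4) (4,5) (5,0) (5,1) (5,2) (5,3) (5,4) (5,5)] -> total=22
Click 3 (2,4) count=2: revealed 0 new [(none)] -> total=22
Click 4 (0,2) count=1: revealed 1 new [(0,2)] -> total=23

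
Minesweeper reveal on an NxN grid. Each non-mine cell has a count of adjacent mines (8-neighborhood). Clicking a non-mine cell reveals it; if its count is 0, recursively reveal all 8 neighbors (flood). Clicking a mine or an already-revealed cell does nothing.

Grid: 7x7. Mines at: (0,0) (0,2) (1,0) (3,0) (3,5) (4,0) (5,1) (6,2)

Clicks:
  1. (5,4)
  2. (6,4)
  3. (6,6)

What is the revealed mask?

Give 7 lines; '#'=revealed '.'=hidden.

Click 1 (5,4) count=0: revealed 35 new [(0,3) (0,4) (0,5) (0,6) (1,1) (1,2) (1,3) (1,4) (1,5) (1,6) (2,1) (2,2) (2,3) (2,4) (2,5) (2,6) (3,1) (3,2) (3,3) (3,4) (4,1) (4,2) (4,3) (4,4) (4,5) (4,6) (5,2) (5,3) (5,4) (5,5) (5,6) (6,3) (6,4) (6,5) (6,6)] -> total=35
Click 2 (6,4) count=0: revealed 0 new [(none)] -> total=35
Click 3 (6,6) count=0: revealed 0 new [(none)] -> total=35

Answer: ...####
.######
.######
.####..
.######
..#####
...####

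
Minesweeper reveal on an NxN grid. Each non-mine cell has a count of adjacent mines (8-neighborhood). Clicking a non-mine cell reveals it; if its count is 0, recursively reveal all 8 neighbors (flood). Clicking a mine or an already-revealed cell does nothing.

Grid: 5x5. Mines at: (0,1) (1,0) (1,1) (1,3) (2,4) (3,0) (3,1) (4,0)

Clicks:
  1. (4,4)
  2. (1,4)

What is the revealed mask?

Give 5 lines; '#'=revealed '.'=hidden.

Click 1 (4,4) count=0: revealed 6 new [(3,2) (3,3) (3,4) (4,2) (4,3) (4,4)] -> total=6
Click 2 (1,4) count=2: revealed 1 new [(1,4)] -> total=7

Answer: .....
....#
.....
..###
..###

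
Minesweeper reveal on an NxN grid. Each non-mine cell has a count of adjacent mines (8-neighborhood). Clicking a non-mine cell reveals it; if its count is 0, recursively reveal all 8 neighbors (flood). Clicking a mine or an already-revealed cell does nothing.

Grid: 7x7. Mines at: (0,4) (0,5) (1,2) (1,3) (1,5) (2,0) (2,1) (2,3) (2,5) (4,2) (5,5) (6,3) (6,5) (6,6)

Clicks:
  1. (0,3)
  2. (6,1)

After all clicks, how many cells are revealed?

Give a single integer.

Click 1 (0,3) count=3: revealed 1 new [(0,3)] -> total=1
Click 2 (6,1) count=0: revealed 10 new [(3,0) (3,1) (4,0) (4,1) (5,0) (5,1) (5,2) (6,0) (6,1) (6,2)] -> total=11

Answer: 11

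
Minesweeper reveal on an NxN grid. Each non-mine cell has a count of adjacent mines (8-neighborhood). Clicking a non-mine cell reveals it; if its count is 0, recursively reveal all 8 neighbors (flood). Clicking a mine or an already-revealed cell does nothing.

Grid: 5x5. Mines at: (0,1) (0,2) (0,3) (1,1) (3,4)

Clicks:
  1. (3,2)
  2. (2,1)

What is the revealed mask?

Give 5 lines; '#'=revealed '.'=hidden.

Click 1 (3,2) count=0: revealed 12 new [(2,0) (2,1) (2,2) (2,3) (3,0) (3,1) (3,2) (3,3) (4,0) (4,1) (4,2) (4,3)] -> total=12
Click 2 (2,1) count=1: revealed 0 new [(none)] -> total=12

Answer: .....
.....
####.
####.
####.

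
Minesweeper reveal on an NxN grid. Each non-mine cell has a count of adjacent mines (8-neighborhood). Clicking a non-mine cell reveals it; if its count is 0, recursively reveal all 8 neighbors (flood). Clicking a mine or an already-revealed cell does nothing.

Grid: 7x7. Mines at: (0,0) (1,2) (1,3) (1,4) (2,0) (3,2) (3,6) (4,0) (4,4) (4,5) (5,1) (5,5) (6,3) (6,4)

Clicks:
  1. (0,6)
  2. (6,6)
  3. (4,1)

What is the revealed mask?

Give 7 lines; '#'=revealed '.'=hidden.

Answer: .....##
.....##
.....##
.......
.#.....
.......
......#

Derivation:
Click 1 (0,6) count=0: revealed 6 new [(0,5) (0,6) (1,5) (1,6) (2,5) (2,6)] -> total=6
Click 2 (6,6) count=1: revealed 1 new [(6,6)] -> total=7
Click 3 (4,1) count=3: revealed 1 new [(4,1)] -> total=8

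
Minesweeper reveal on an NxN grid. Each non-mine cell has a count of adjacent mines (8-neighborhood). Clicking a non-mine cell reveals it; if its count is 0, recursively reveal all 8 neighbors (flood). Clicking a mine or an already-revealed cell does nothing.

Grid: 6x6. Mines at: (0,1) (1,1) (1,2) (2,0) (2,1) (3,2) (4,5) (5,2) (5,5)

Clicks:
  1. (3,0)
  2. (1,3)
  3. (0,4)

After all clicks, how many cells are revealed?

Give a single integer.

Click 1 (3,0) count=2: revealed 1 new [(3,0)] -> total=1
Click 2 (1,3) count=1: revealed 1 new [(1,3)] -> total=2
Click 3 (0,4) count=0: revealed 11 new [(0,3) (0,4) (0,5) (1,4) (1,5) (2,3) (2,4) (2,5) (3,3) (3,4) (3,5)] -> total=13

Answer: 13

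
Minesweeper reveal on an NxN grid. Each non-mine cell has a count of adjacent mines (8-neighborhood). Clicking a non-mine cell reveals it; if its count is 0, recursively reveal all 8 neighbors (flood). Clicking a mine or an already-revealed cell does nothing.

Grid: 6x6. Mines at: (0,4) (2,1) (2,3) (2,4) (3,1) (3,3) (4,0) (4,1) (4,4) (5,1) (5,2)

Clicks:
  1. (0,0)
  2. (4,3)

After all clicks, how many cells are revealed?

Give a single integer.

Click 1 (0,0) count=0: revealed 8 new [(0,0) (0,1) (0,2) (0,3) (1,0) (1,1) (1,2) (1,3)] -> total=8
Click 2 (4,3) count=3: revealed 1 new [(4,3)] -> total=9

Answer: 9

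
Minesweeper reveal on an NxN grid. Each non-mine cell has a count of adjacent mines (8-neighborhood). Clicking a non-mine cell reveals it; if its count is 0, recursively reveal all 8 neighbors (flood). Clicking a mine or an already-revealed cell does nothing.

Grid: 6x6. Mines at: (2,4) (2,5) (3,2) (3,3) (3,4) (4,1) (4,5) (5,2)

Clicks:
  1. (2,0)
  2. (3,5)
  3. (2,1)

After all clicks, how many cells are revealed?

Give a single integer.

Answer: 19

Derivation:
Click 1 (2,0) count=0: revealed 18 new [(0,0) (0,1) (0,2) (0,3) (0,4) (0,5) (1,0) (1,1) (1,2) (1,3) (1,4) (1,5) (2,0) (2,1) (2,2) (2,3) (3,0) (3,1)] -> total=18
Click 2 (3,5) count=4: revealed 1 new [(3,5)] -> total=19
Click 3 (2,1) count=1: revealed 0 new [(none)] -> total=19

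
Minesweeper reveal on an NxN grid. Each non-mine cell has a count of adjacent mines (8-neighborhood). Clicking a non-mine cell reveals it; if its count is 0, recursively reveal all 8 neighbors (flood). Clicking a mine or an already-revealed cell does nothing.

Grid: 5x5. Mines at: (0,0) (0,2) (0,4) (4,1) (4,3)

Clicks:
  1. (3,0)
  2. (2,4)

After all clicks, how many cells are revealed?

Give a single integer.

Click 1 (3,0) count=1: revealed 1 new [(3,0)] -> total=1
Click 2 (2,4) count=0: revealed 14 new [(1,0) (1,1) (1,2) (1,3) (1,4) (2,0) (2,1) (2,2) (2,3) (2,4) (3,1) (3,2) (3,3) (3,4)] -> total=15

Answer: 15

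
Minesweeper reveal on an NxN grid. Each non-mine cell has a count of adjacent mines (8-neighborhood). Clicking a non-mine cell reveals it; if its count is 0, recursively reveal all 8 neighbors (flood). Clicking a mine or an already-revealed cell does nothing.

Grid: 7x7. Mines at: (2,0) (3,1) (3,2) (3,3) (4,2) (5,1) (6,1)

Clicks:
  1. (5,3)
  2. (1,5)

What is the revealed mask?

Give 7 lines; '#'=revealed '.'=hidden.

Click 1 (5,3) count=1: revealed 1 new [(5,3)] -> total=1
Click 2 (1,5) count=0: revealed 36 new [(0,0) (0,1) (0,2) (0,3) (0,4) (0,5) (0,6) (1,0) (1,1) (1,2) (1,3) (1,4) (1,5) (1,6) (2,1) (2,2) (2,3) (2,4) (2,5) (2,6) (3,4) (3,5) (3,6) (4,3) (4,4) (4,5) (4,6) (5,2) (5,4) (5,5) (5,6) (6,2) (6,3) (6,4) (6,5) (6,6)] -> total=37

Answer: #######
#######
.######
....###
...####
..#####
..#####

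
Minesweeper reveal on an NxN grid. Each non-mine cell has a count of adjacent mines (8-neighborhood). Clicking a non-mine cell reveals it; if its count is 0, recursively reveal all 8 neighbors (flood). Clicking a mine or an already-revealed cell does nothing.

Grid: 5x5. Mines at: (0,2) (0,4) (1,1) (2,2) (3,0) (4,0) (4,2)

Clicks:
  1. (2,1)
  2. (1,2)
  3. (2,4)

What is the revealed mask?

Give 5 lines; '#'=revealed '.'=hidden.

Click 1 (2,1) count=3: revealed 1 new [(2,1)] -> total=1
Click 2 (1,2) count=3: revealed 1 new [(1,2)] -> total=2
Click 3 (2,4) count=0: revealed 8 new [(1,3) (1,4) (2,3) (2,4) (3,3) (3,4) (4,3) (4,4)] -> total=10

Answer: .....
..###
.#.##
...##
...##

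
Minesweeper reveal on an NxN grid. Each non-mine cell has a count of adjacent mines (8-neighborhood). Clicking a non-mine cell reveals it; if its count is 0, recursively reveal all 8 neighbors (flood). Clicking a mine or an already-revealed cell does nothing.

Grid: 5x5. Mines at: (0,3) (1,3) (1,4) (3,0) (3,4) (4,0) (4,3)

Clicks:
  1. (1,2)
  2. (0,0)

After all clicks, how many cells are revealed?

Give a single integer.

Answer: 9

Derivation:
Click 1 (1,2) count=2: revealed 1 new [(1,2)] -> total=1
Click 2 (0,0) count=0: revealed 8 new [(0,0) (0,1) (0,2) (1,0) (1,1) (2,0) (2,1) (2,2)] -> total=9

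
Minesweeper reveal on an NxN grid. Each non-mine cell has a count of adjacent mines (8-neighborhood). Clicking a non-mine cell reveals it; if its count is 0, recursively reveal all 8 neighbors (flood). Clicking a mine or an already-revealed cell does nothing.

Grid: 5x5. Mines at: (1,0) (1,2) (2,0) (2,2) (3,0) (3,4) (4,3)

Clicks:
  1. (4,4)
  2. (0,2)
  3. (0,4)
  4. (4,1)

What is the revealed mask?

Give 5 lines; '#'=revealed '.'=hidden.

Answer: ..###
...##
...##
.....
.#..#

Derivation:
Click 1 (4,4) count=2: revealed 1 new [(4,4)] -> total=1
Click 2 (0,2) count=1: revealed 1 new [(0,2)] -> total=2
Click 3 (0,4) count=0: revealed 6 new [(0,3) (0,4) (1,3) (1,4) (2,3) (2,4)] -> total=8
Click 4 (4,1) count=1: revealed 1 new [(4,1)] -> total=9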